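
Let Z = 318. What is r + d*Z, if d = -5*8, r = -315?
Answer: -13035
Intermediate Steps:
d = -40
r + d*Z = -315 - 40*318 = -315 - 12720 = -13035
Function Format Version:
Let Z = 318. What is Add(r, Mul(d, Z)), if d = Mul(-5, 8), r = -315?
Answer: -13035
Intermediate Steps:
d = -40
Add(r, Mul(d, Z)) = Add(-315, Mul(-40, 318)) = Add(-315, -12720) = -13035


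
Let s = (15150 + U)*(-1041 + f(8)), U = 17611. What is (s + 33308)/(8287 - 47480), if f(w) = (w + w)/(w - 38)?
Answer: 511325483/587895 ≈ 869.76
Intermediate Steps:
f(w) = 2*w/(-38 + w) (f(w) = (2*w)/(-38 + w) = 2*w/(-38 + w))
s = -511825103/15 (s = (15150 + 17611)*(-1041 + 2*8/(-38 + 8)) = 32761*(-1041 + 2*8/(-30)) = 32761*(-1041 + 2*8*(-1/30)) = 32761*(-1041 - 8/15) = 32761*(-15623/15) = -511825103/15 ≈ -3.4122e+7)
(s + 33308)/(8287 - 47480) = (-511825103/15 + 33308)/(8287 - 47480) = -511325483/15/(-39193) = -511325483/15*(-1/39193) = 511325483/587895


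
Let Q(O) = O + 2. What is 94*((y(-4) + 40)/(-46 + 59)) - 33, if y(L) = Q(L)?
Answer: 3143/13 ≈ 241.77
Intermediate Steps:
Q(O) = 2 + O
y(L) = 2 + L
94*((y(-4) + 40)/(-46 + 59)) - 33 = 94*(((2 - 4) + 40)/(-46 + 59)) - 33 = 94*((-2 + 40)/13) - 33 = 94*(38*(1/13)) - 33 = 94*(38/13) - 33 = 3572/13 - 33 = 3143/13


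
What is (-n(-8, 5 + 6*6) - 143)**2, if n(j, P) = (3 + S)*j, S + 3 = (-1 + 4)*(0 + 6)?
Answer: 1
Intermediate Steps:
S = 15 (S = -3 + (-1 + 4)*(0 + 6) = -3 + 3*6 = -3 + 18 = 15)
n(j, P) = 18*j (n(j, P) = (3 + 15)*j = 18*j)
(-n(-8, 5 + 6*6) - 143)**2 = (-18*(-8) - 143)**2 = (-1*(-144) - 143)**2 = (144 - 143)**2 = 1**2 = 1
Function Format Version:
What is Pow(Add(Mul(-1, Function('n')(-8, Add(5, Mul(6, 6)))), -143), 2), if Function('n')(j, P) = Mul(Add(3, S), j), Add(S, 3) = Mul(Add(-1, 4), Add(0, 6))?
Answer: 1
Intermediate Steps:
S = 15 (S = Add(-3, Mul(Add(-1, 4), Add(0, 6))) = Add(-3, Mul(3, 6)) = Add(-3, 18) = 15)
Function('n')(j, P) = Mul(18, j) (Function('n')(j, P) = Mul(Add(3, 15), j) = Mul(18, j))
Pow(Add(Mul(-1, Function('n')(-8, Add(5, Mul(6, 6)))), -143), 2) = Pow(Add(Mul(-1, Mul(18, -8)), -143), 2) = Pow(Add(Mul(-1, -144), -143), 2) = Pow(Add(144, -143), 2) = Pow(1, 2) = 1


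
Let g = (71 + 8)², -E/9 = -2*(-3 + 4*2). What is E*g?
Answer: 561690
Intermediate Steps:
E = 90 (E = -(-18)*(-3 + 4*2) = -(-18)*(-3 + 8) = -(-18)*5 = -9*(-10) = 90)
g = 6241 (g = 79² = 6241)
E*g = 90*6241 = 561690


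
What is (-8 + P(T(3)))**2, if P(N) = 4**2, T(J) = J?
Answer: 64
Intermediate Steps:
P(N) = 16
(-8 + P(T(3)))**2 = (-8 + 16)**2 = 8**2 = 64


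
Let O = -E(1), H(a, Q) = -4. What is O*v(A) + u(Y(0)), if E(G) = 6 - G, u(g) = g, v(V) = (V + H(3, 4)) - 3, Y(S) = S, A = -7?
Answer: 70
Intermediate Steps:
v(V) = -7 + V (v(V) = (V - 4) - 3 = (-4 + V) - 3 = -7 + V)
O = -5 (O = -(6 - 1*1) = -(6 - 1) = -1*5 = -5)
O*v(A) + u(Y(0)) = -5*(-7 - 7) + 0 = -5*(-14) + 0 = 70 + 0 = 70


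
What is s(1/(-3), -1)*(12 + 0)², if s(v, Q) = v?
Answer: -48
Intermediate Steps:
s(1/(-3), -1)*(12 + 0)² = (12 + 0)²/(-3) = -⅓*12² = -⅓*144 = -48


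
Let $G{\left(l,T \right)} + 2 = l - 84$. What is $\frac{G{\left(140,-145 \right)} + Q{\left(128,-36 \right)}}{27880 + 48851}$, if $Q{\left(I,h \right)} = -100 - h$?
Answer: $- \frac{10}{76731} \approx -0.00013033$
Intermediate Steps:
$G{\left(l,T \right)} = -86 + l$ ($G{\left(l,T \right)} = -2 + \left(l - 84\right) = -2 + \left(-84 + l\right) = -86 + l$)
$\frac{G{\left(140,-145 \right)} + Q{\left(128,-36 \right)}}{27880 + 48851} = \frac{\left(-86 + 140\right) - 64}{27880 + 48851} = \frac{54 + \left(-100 + 36\right)}{76731} = \left(54 - 64\right) \frac{1}{76731} = \left(-10\right) \frac{1}{76731} = - \frac{10}{76731}$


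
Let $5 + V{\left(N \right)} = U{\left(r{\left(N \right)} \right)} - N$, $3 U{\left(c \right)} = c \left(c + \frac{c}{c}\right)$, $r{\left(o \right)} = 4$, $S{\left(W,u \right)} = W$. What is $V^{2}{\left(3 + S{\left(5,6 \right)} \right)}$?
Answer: $\frac{361}{9} \approx 40.111$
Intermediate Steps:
$U{\left(c \right)} = \frac{c \left(1 + c\right)}{3}$ ($U{\left(c \right)} = \frac{c \left(c + \frac{c}{c}\right)}{3} = \frac{c \left(c + 1\right)}{3} = \frac{c \left(1 + c\right)}{3}$)
$V{\left(N \right)} = \frac{5}{3} - N$ ($V{\left(N \right)} = -5 - \left(N - \frac{4 \left(1 + 4\right)}{3}\right) = -5 - \left(- \frac{20}{3} + N\right) = \frac{5}{3} - N$)
$V^{2}{\left(3 + S{\left(5,6 \right)} \right)} = \left(\frac{5}{3} - \left(3 + 5\right)\right)^{2} = \left(\frac{5}{3} - 8\right)^{2} = \left(- \frac{19}{3}\right)^{2} = \frac{361}{9}$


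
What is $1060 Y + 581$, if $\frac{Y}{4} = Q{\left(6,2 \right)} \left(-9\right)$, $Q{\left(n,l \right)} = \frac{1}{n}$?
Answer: $-5779$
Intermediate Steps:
$Y = -6$ ($Y = 4 \cdot \frac{1}{6} \left(-9\right) = 4 \left(- \frac{3}{2}\right) = -6$)
$1060 Y + 581 = 1060 \left(-6\right) + 581 = -6360 + 581 = -5779$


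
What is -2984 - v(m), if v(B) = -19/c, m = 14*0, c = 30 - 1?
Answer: -86517/29 ≈ -2983.3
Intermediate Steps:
c = 29
m = 0
v(B) = -19/29
-2984 - v(m) = -2984 - 1*(-19/29) = -2984 + 19/29 = -86517/29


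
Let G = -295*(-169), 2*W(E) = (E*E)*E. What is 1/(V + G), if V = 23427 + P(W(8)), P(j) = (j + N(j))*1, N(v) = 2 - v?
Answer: 1/73284 ≈ 1.3646e-5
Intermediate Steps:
W(E) = E³/2 (W(E) = ((E*E)*E)/2 = (E²*E)/2 = E³/2)
P(j) = 2 (P(j) = (j + (2 - j))*1 = 2*1 = 2)
G = 49855
V = 23429 (V = 23427 + 2 = 23429)
1/(V + G) = 1/(23429 + 49855) = 1/73284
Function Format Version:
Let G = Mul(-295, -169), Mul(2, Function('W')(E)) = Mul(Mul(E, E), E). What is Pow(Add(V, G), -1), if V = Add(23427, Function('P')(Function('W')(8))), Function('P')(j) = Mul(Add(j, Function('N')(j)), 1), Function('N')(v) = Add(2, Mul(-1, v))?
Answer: Rational(1, 73284) ≈ 1.3646e-5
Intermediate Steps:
Function('W')(E) = Mul(Rational(1, 2), Pow(E, 3)) (Function('W')(E) = Mul(Rational(1, 2), Mul(Mul(E, E), E)) = Mul(Rational(1, 2), Mul(Pow(E, 2), E)) = Mul(Rational(1, 2), Pow(E, 3)))
Function('P')(j) = 2 (Function('P')(j) = Mul(Add(j, Add(2, Mul(-1, j))), 1) = Mul(2, 1) = 2)
G = 49855
V = 23429 (V = Add(23427, 2) = 23429)
Pow(Add(V, G), -1) = Pow(Add(23429, 49855), -1) = Pow(73284, -1) = Rational(1, 73284)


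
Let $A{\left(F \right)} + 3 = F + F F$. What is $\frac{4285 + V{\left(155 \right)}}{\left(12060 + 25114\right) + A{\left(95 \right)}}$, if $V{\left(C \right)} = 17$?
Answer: $\frac{4302}{46291} \approx 0.092934$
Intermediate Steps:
$A{\left(F \right)} = -3 + F + F^{2}$ ($A{\left(F \right)} = -3 + \left(F + F F\right) = -3 + \left(F + F^{2}\right) = -3 + F + F^{2}$)
$\frac{4285 + V{\left(155 \right)}}{\left(12060 + 25114\right) + A{\left(95 \right)}} = \frac{4285 + 17}{\left(12060 + 25114\right) + \left(-3 + 95 + 95^{2}\right)} = \frac{4302}{37174 + \left(-3 + 95 + 9025\right)} = \frac{4302}{37174 + 9117} = \frac{4302}{46291}$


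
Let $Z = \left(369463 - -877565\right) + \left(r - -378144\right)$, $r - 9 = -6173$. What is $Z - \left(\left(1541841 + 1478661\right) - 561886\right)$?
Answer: $-839608$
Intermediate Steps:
$r = -6164$ ($r = 9 - 6173 = -6164$)
$Z = 1619008$ ($Z = \left(369463 - -877565\right) - -371980 = \left(369463 + 877565\right) + \left(-6164 + 378144\right) = 1247028 + 371980 = 1619008$)
$Z - \left(\left(1541841 + 1478661\right) - 561886\right) = 1619008 - \left(\left(1541841 + 1478661\right) - 561886\right) = 1619008 - \left(3020502 - 561886\right) = 1619008 - 2458616 = -839608$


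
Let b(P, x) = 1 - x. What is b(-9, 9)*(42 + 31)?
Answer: -584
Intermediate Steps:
b(-9, 9)*(42 + 31) = (1 - 1*9)*(42 + 31) = (1 - 9)*73 = -8*73 = -584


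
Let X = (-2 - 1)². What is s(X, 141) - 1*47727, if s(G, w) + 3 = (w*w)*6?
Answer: 71556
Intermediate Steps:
X = 9 (X = (-3)² = 9)
s(G, w) = -3 + 6*w² (s(G, w) = -3 + (w*w)*6 = -3 + w²*6 = -3 + 6*w²)
s(X, 141) - 1*47727 = (-3 + 6*141²) - 1*47727 = (-3 + 6*19881) - 47727 = (-3 + 119286) - 47727 = 119283 - 47727 = 71556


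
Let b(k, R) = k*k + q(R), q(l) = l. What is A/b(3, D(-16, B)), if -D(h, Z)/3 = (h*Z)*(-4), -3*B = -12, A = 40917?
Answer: -593/11 ≈ -53.909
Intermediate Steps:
B = 4 (B = -⅓*(-12) = 4)
D(h, Z) = 12*Z*h (D(h, Z) = -3*h*Z*(-4) = -3*Z*h*(-4) = -(-12)*Z*h = 12*Z*h)
b(k, R) = R + k² (b(k, R) = k*k + R = k² + R = R + k²)
A/b(3, D(-16, B)) = 40917/(12*4*(-16) + 3²) = 40917/(-768 + 9) = 40917/(-759) = 40917*(-1/759) = -593/11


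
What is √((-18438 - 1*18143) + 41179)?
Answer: 11*√38 ≈ 67.809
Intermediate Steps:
√((-18438 - 1*18143) + 41179) = √((-18438 - 18143) + 41179) = √(-36581 + 41179) = √4598 = 11*√38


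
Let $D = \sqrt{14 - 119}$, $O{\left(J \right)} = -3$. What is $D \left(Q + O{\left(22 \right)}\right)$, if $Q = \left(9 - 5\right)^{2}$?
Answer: $13 i \sqrt{105} \approx 133.21 i$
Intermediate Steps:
$D = i \sqrt{105}$ ($D = \sqrt{14 - 119} = \sqrt{-105} = i \sqrt{105} \approx 10.247 i$)
$Q = 16$ ($Q = 4^{2} = 16$)
$D \left(Q + O{\left(22 \right)}\right) = i \sqrt{105} \left(16 - 3\right) = i \sqrt{105} \cdot 13 = 13 i \sqrt{105}$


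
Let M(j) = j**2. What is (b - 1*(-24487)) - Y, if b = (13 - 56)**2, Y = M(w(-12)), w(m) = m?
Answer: 26192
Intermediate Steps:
Y = 144 (Y = (-12)**2 = 144)
b = 1849 (b = (-43)**2 = 1849)
(b - 1*(-24487)) - Y = (1849 - 1*(-24487)) - 1*144 = (1849 + 24487) - 144 = 26336 - 144 = 26192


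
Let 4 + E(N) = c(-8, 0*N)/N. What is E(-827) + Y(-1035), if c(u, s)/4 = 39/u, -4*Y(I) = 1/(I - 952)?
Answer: -26136171/6572996 ≈ -3.9763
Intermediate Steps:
Y(I) = -1/(4*(-952 + I)) (Y(I) = -1/(4*(I - 952)) = -1/(4*(-952 + I)))
c(u, s) = 156/u (c(u, s) = 4*(39/u) = 156/u)
E(N) = -4 - 39/(2*N) (E(N) = -4 + (156/(-8))/N = -4 + (156*(-1/8))/N = -4 - 39/(2*N))
E(-827) + Y(-1035) = (-4 - 39/2/(-827)) - 1/(-3808 + 4*(-1035)) = (-4 - 39/2*(-1/827)) - 1/(-3808 - 4140) = (-4 + 39/1654) - 1/(-7948) = -6577/1654 - 1*(-1/7948) = -6577/1654 + 1/7948 = -26136171/6572996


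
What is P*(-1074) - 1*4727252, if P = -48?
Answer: -4675700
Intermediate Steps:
P*(-1074) - 1*4727252 = -48*(-1074) - 1*4727252 = 51552 - 4727252 = -4675700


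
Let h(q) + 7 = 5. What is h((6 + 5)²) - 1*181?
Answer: -183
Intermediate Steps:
h(q) = -2 (h(q) = -7 + 5 = -2)
h((6 + 5)²) - 1*181 = -2 - 1*181 = -2 - 181 = -183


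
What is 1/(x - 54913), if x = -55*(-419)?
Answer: -1/31868 ≈ -3.1379e-5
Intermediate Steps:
x = 23045
1/(x - 54913) = 1/(23045 - 54913) = 1/(-31868) = -1/31868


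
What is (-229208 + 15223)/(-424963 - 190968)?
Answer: 213985/615931 ≈ 0.34742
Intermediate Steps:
(-229208 + 15223)/(-424963 - 190968) = -213985/(-615931) = -213985*(-1/615931) = 213985/615931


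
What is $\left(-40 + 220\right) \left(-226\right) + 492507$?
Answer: $451827$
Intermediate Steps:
$\left(-40 + 220\right) \left(-226\right) + 492507 = 180 \left(-226\right) + 492507 = -40680 + 492507 = 451827$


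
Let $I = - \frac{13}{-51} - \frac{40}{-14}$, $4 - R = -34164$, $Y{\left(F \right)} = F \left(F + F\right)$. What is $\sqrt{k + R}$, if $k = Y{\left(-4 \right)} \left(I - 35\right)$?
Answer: $\frac{2 \sqrt{1056156654}}{357} \approx 182.06$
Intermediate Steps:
$Y{\left(F \right)} = 2 F^{2}$ ($Y{\left(F \right)} = F 2 F = 2 F^{2}$)
$R = 34168$ ($R = 4 - -34164 = 4 + 34164 = 34168$)
$I = \frac{1111}{357}$ ($I = \left(-13\right) \left(- \frac{1}{51}\right) - - \frac{20}{7} = \frac{13}{51} + \frac{20}{7} = \frac{1111}{357} \approx 3.112$)
$k = - \frac{364288}{357}$ ($k = 2 \left(-4\right)^{2} \left(\frac{1111}{357} - 35\right) = 2 \cdot 16 \left(- \frac{11384}{357}\right) = 32 \left(- \frac{11384}{357}\right) = - \frac{364288}{357} \approx -1020.4$)
$\sqrt{k + R} = \sqrt{- \frac{364288}{357} + 34168} = \sqrt{\frac{11833688}{357}} = \frac{2 \sqrt{1056156654}}{357}$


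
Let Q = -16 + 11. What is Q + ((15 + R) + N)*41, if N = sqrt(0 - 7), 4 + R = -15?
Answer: -169 + 41*I*sqrt(7) ≈ -169.0 + 108.48*I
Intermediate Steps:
R = -19 (R = -4 - 15 = -19)
Q = -5
N = I*sqrt(7) (N = sqrt(-7) = I*sqrt(7) ≈ 2.6458*I)
Q + ((15 + R) + N)*41 = -5 + ((15 - 19) + I*sqrt(7))*41 = -5 + (-4 + I*sqrt(7))*41 = -5 + (-164 + 41*I*sqrt(7)) = -169 + 41*I*sqrt(7)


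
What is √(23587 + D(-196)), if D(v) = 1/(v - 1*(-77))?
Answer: 2*√83503847/119 ≈ 153.58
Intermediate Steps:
D(v) = 1/(77 + v) (D(v) = 1/(v + 77) = 1/(77 + v))
√(23587 + D(-196)) = √(23587 + 1/(77 - 196)) = √(23587 + 1/(-119)) = √(23587 - 1/119) = √(2806852/119) = 2*√83503847/119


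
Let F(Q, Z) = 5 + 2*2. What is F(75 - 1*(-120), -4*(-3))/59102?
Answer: 9/59102 ≈ 0.00015228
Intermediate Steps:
F(Q, Z) = 9 (F(Q, Z) = 5 + 4 = 9)
F(75 - 1*(-120), -4*(-3))/59102 = 9/59102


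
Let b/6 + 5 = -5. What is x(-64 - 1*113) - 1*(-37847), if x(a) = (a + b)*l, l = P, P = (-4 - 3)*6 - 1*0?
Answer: 47801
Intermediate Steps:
b = -60 (b = -30 + 6*(-5) = -30 - 30 = -60)
P = -42 (P = -7*6 + 0 = -42 + 0 = -42)
l = -42
x(a) = 2520 - 42*a (x(a) = (a - 60)*(-42) = (-60 + a)*(-42) = 2520 - 42*a)
x(-64 - 1*113) - 1*(-37847) = (2520 - 42*(-64 - 1*113)) - 1*(-37847) = (2520 - 42*(-64 - 113)) + 37847 = (2520 - 42*(-177)) + 37847 = (2520 + 7434) + 37847 = 9954 + 37847 = 47801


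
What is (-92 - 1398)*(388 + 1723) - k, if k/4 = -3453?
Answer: -3131578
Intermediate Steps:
k = -13812 (k = 4*(-3453) = -13812)
(-92 - 1398)*(388 + 1723) - k = (-92 - 1398)*(388 + 1723) - 1*(-13812) = -1490*2111 + 13812 = -3145390 + 13812 = -3131578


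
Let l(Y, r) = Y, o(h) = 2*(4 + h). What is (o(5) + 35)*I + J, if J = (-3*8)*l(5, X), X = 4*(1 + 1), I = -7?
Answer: -491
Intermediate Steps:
o(h) = 8 + 2*h
X = 8 (X = 4*2 = 8)
J = -120 (J = -3*8*5 = -24*5 = -120)
(o(5) + 35)*I + J = ((8 + 2*5) + 35)*(-7) - 120 = ((8 + 10) + 35)*(-7) - 120 = (18 + 35)*(-7) - 120 = 53*(-7) - 120 = -371 - 120 = -491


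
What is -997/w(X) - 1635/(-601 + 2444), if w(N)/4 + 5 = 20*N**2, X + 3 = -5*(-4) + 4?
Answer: -59487571/64984180 ≈ -0.91542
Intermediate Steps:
X = 21 (X = -3 + (-5*(-4) + 4) = -3 + (20 + 4) = -3 + 24 = 21)
w(N) = -20 + 80*N**2 (w(N) = -20 + 4*(20*N**2) = -20 + 80*N**2)
-997/w(X) - 1635/(-601 + 2444) = -997/(-20 + 80*21**2) - 1635/(-601 + 2444) = -997/(-20 + 80*441) - 1635/1843 = -997/(-20 + 35280) - 1635*1/1843 = -997/35260 - 1635/1843 = -59487571/64984180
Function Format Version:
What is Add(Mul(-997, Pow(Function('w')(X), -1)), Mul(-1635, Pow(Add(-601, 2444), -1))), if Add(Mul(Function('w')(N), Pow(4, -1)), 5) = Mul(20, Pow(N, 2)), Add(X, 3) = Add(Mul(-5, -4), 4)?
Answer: Rational(-59487571, 64984180) ≈ -0.91542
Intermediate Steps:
X = 21 (X = Add(-3, Add(Mul(-5, -4), 4)) = Add(-3, Add(20, 4)) = Add(-3, 24) = 21)
Function('w')(N) = Add(-20, Mul(80, Pow(N, 2))) (Function('w')(N) = Add(-20, Mul(4, Mul(20, Pow(N, 2)))) = Add(-20, Mul(80, Pow(N, 2))))
Add(Mul(-997, Pow(Function('w')(X), -1)), Mul(-1635, Pow(Add(-601, 2444), -1))) = Add(Mul(-997, Pow(Add(-20, Mul(80, Pow(21, 2))), -1)), Mul(-1635, Pow(Add(-601, 2444), -1))) = Add(Mul(-997, Pow(Add(-20, Mul(80, 441)), -1)), Mul(-1635, Pow(1843, -1))) = Add(Mul(-997, Pow(Add(-20, 35280), -1)), Mul(-1635, Rational(1, 1843))) = Add(Mul(-997, Pow(35260, -1)), Rational(-1635, 1843)) = Add(Mul(-997, Rational(1, 35260)), Rational(-1635, 1843)) = Add(Rational(-997, 35260), Rational(-1635, 1843)) = Rational(-59487571, 64984180)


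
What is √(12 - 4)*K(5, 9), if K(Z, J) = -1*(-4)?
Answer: 8*√2 ≈ 11.314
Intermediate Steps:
K(Z, J) = 4
√(12 - 4)*K(5, 9) = √(12 - 4)*4 = √8*4 = (2*√2)*4 = 8*√2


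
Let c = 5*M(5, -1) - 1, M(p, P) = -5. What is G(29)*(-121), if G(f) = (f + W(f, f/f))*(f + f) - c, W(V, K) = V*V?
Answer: -6108806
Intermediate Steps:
W(V, K) = V²
c = -26 (c = 5*(-5) - 1 = -25 - 1 = -26)
G(f) = 26 + 2*f*(f + f²) (G(f) = (f + f²)*(f + f) - 1*(-26) = (f + f²)*(2*f) + 26 = 2*f*(f + f²) + 26 = 26 + 2*f*(f + f²))
G(29)*(-121) = (26 + 2*29² + 2*29³)*(-121) = (26 + 2*841 + 2*24389)*(-121) = (26 + 1682 + 48778)*(-121) = 50486*(-121) = -6108806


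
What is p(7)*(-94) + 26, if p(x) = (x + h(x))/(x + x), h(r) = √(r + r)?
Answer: -21 - 47*√14/7 ≈ -46.123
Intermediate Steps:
h(r) = √2*√r (h(r) = √(2*r) = √2*√r)
p(x) = (x + √2*√x)/(2*x) (p(x) = (x + √2*√x)/(x + x) = (x + √2*√x)/((2*x)) = (x + √2*√x)*(1/(2*x)) = (x + √2*√x)/(2*x))
p(7)*(-94) + 26 = ((½)*(7 + √2*√7)/7)*(-94) + 26 = ((½)*(⅐)*(7 + √14))*(-94) + 26 = (½ + √14/14)*(-94) + 26 = (-47 - 47*√14/7) + 26 = -21 - 47*√14/7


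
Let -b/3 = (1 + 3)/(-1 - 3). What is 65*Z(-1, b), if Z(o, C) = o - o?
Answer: 0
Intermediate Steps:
b = 3 (b = -3*(1 + 3)/(-1 - 3) = -12/(-4) = -12*(-1)/4 = -3*(-1) = 3)
Z(o, C) = 0
65*Z(-1, b) = 65*0 = 0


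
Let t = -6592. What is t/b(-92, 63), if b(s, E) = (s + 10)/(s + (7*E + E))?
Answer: 1357952/41 ≈ 33121.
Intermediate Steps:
b(s, E) = (10 + s)/(s + 8*E)
t/b(-92, 63) = -6592*(-92 + 8*63)/(10 - 92) = -6592/(-82/(-92 + 504)) = -6592/(-82/412) = -6592/((1/412)*(-82)) = -6592/(-41/206) = -6592*(-206/41) = 1357952/41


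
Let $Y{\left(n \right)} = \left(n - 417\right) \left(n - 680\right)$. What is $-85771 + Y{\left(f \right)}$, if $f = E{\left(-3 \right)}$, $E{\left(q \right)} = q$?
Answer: $201089$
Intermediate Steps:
$f = -3$
$Y{\left(n \right)} = \left(-680 + n\right) \left(-417 + n\right)$ ($Y{\left(n \right)} = \left(-417 + n\right) \left(-680 + n\right) = \left(-680 + n\right) \left(-417 + n\right)$)
$-85771 + Y{\left(f \right)} = -85771 + \left(283560 + \left(-3\right)^{2} - -3291\right) = -85771 + \left(283560 + 9 + 3291\right) = -85771 + 286860 = 201089$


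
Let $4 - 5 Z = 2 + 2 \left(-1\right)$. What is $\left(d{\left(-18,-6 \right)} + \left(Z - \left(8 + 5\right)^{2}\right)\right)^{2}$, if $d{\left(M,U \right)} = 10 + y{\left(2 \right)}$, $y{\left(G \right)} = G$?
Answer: $\frac{609961}{25} \approx 24398.0$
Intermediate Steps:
$d{\left(M,U \right)} = 12$ ($d{\left(M,U \right)} = 10 + 2 = 12$)
$Z = \frac{4}{5}$ ($Z = \frac{4}{5} - \frac{2 + 2 \left(-1\right)}{5} = \frac{4}{5} - \frac{2 - 2}{5} = \frac{4}{5} - 0 = \frac{4}{5} + 0 = \frac{4}{5} \approx 0.8$)
$\left(d{\left(-18,-6 \right)} + \left(Z - \left(8 + 5\right)^{2}\right)\right)^{2} = \left(12 + \left(\frac{4}{5} - \left(8 + 5\right)^{2}\right)\right)^{2} = \left(12 + \left(\frac{4}{5} - 13^{2}\right)\right)^{2} = \left(12 + \left(\frac{4}{5} - 169\right)\right)^{2} = \left(12 - \frac{841}{5}\right)^{2} = \left(- \frac{781}{5}\right)^{2} = \frac{609961}{25}$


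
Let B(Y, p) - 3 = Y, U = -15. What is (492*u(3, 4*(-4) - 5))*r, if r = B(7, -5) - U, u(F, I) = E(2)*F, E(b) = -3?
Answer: -110700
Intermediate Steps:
B(Y, p) = 3 + Y
u(F, I) = -3*F
r = 25 (r = (3 + 7) - 1*(-15) = 10 + 15 = 25)
(492*u(3, 4*(-4) - 5))*r = (492*(-3*3))*25 = (492*(-9))*25 = -4428*25 = -110700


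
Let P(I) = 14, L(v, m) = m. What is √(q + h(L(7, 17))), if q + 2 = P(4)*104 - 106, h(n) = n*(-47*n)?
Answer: I*√12235 ≈ 110.61*I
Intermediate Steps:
h(n) = -47*n²
q = 1348 (q = -2 + (14*104 - 106) = -2 + (1456 - 106) = -2 + 1350 = 1348)
√(q + h(L(7, 17))) = √(1348 - 47*17²) = √(1348 - 47*289) = √(1348 - 13583) = √(-12235) = I*√12235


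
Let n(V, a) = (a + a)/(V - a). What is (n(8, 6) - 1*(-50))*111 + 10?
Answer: 6226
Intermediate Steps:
n(V, a) = 2*a/(V - a) (n(V, a) = (2*a)/(V - a) = 2*a/(V - a))
(n(8, 6) - 1*(-50))*111 + 10 = (2*6/(8 - 1*6) - 1*(-50))*111 + 10 = (2*6/(8 - 6) + 50)*111 + 10 = (2*6/2 + 50)*111 + 10 = (2*6*(½) + 50)*111 + 10 = (6 + 50)*111 + 10 = 56*111 + 10 = 6216 + 10 = 6226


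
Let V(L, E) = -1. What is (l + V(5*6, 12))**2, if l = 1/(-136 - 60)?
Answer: 38809/38416 ≈ 1.0102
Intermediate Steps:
l = -1/196 (l = 1/(-196) = -1/196 ≈ -0.0051020)
(l + V(5*6, 12))**2 = (-1/196 - 1)**2 = (-197/196)**2 = 38809/38416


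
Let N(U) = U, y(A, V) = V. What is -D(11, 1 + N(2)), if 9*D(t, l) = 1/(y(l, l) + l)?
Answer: -1/54 ≈ -0.018519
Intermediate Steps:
D(t, l) = 1/(18*l) (D(t, l) = 1/(9*(l + l)) = 1/(9*((2*l))) = (1/(2*l))/9 = 1/(18*l))
-D(11, 1 + N(2)) = -1/(18*(1 + 2)) = -1/(18*3) = -1*1/54 = -1/54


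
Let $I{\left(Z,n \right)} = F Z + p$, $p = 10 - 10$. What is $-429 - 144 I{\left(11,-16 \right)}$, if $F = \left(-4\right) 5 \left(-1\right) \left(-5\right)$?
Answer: $157971$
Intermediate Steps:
$p = 0$ ($p = 10 - 10 = 0$)
$F = -100$ ($F = \left(-20\right) \left(-1\right) \left(-5\right) = 20 \left(-5\right) = -100$)
$I{\left(Z,n \right)} = - 100 Z$ ($I{\left(Z,n \right)} = - 100 Z + 0 = - 100 Z$)
$-429 - 144 I{\left(11,-16 \right)} = -429 - 144 \left(\left(-100\right) 11\right) = -429 - -158400 = -429 + 158400 = 157971$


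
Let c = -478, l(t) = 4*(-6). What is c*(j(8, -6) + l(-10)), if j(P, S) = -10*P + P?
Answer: 45888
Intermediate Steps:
l(t) = -24
j(P, S) = -9*P
c*(j(8, -6) + l(-10)) = -478*(-9*8 - 24) = -478*(-72 - 24) = -478*(-96) = 45888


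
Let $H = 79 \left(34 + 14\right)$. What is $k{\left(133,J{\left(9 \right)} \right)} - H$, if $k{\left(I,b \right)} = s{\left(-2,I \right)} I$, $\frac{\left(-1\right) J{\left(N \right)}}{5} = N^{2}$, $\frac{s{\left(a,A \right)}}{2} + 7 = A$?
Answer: $29724$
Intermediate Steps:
$s{\left(a,A \right)} = -14 + 2 A$
$J{\left(N \right)} = - 5 N^{2}$
$k{\left(I,b \right)} = I \left(-14 + 2 I\right)$ ($k{\left(I,b \right)} = \left(-14 + 2 I\right) I = I \left(-14 + 2 I\right)$)
$H = 3792$ ($H = 79 \cdot 48 = 3792$)
$k{\left(133,J{\left(9 \right)} \right)} - H = 2 \cdot 133 \left(-7 + 133\right) - 3792 = 2 \cdot 133 \cdot 126 - 3792 = 33516 - 3792 = 29724$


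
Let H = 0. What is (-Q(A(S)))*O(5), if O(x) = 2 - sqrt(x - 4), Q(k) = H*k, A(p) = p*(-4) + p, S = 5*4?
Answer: 0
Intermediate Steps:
S = 20
A(p) = -3*p (A(p) = -4*p + p = -3*p)
Q(k) = 0 (Q(k) = 0*k = 0)
O(x) = 2 - sqrt(-4 + x)
(-Q(A(S)))*O(5) = (-1*0)*(2 - sqrt(-4 + 5)) = 0*(2 - sqrt(1)) = 0*(2 - 1*1) = 0*(2 - 1) = 0*1 = 0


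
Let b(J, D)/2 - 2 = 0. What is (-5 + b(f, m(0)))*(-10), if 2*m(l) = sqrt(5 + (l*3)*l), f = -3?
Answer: 10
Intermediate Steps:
m(l) = sqrt(5 + 3*l**2)/2 (m(l) = sqrt(5 + (l*3)*l)/2 = sqrt(5 + (3*l)*l)/2 = sqrt(5 + 3*l**2)/2)
b(J, D) = 4 (b(J, D) = 4 + 2*0 = 4 + 0 = 4)
(-5 + b(f, m(0)))*(-10) = (-5 + 4)*(-10) = -1*(-10) = 10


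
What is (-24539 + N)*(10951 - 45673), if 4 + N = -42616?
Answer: 2331894798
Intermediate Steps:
N = -42620 (N = -4 - 42616 = -42620)
(-24539 + N)*(10951 - 45673) = (-24539 - 42620)*(10951 - 45673) = -67159*(-34722) = 2331894798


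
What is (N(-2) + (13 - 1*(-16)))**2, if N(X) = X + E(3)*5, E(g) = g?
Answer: 1764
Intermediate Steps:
N(X) = 15 + X (N(X) = X + 3*5 = X + 15 = 15 + X)
(N(-2) + (13 - 1*(-16)))**2 = ((15 - 2) + (13 - 1*(-16)))**2 = (13 + (13 + 16))**2 = (13 + 29)**2 = 42**2 = 1764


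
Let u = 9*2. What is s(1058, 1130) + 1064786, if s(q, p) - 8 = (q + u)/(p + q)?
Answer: 582442587/547 ≈ 1.0648e+6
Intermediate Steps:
u = 18
s(q, p) = 8 + (18 + q)/(p + q) (s(q, p) = 8 + (q + 18)/(p + q) = 8 + (18 + q)/(p + q))
s(1058, 1130) + 1064786 = (18 + 8*1130 + 9*1058)/(1130 + 1058) + 1064786 = (18 + 9040 + 9522)/2188 + 1064786 = (1/2188)*18580 + 1064786 = 4645/547 + 1064786 = 582442587/547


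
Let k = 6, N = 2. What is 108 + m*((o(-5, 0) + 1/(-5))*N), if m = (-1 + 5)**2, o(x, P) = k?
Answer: 1468/5 ≈ 293.60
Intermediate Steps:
o(x, P) = 6
m = 16 (m = 4**2 = 16)
108 + m*((o(-5, 0) + 1/(-5))*N) = 108 + 16*((6 + 1/(-5))*2) = 108 + 16*((6 - 1/5)*2) = 108 + 16*((29/5)*2) = 108 + 16*(58/5) = 108 + 928/5 = 1468/5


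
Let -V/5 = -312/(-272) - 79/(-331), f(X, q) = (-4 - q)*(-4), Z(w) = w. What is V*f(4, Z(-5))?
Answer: 155950/5627 ≈ 27.715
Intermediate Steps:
f(X, q) = 16 + 4*q
V = -77975/11254 (V = -5*(-312/(-272) - 79/(-331)) = -5*(-312*(-1/272) - 79*(-1/331)) = -5*(39/34 + 79/331) = -5*15595/11254 = -77975/11254 ≈ -6.9286)
V*f(4, Z(-5)) = -77975*(16 + 4*(-5))/11254 = -77975*(16 - 20)/11254 = -77975/11254*(-4) = 155950/5627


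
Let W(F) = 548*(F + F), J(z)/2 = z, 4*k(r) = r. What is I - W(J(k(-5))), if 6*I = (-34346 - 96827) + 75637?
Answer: -6516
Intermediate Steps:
k(r) = r/4
I = -9256 (I = ((-34346 - 96827) + 75637)/6 = (-131173 + 75637)/6 = (⅙)*(-55536) = -9256)
J(z) = 2*z
W(F) = 1096*F (W(F) = 548*(2*F) = 1096*F)
I - W(J(k(-5))) = -9256 - 1096*2*((¼)*(-5)) = -9256 - 1096*2*(-5/4) = -9256 - 1096*(-5)/2 = -9256 - 1*(-2740) = -9256 + 2740 = -6516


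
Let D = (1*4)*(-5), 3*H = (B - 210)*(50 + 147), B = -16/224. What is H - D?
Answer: -578537/42 ≈ -13775.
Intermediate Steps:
B = -1/14 (B = -16*1/224 = -1/14 ≈ -0.071429)
H = -579377/42 (H = ((-1/14 - 210)*(50 + 147))/3 = (-2941/14*197)/3 = (⅓)*(-579377/14) = -579377/42 ≈ -13795.)
D = -20 (D = 4*(-5) = -20)
H - D = -579377/42 - 1*(-20) = -579377/42 + 20 = -578537/42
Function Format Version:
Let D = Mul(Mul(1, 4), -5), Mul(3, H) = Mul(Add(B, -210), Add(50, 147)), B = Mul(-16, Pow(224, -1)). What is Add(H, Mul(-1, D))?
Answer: Rational(-578537, 42) ≈ -13775.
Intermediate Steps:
B = Rational(-1, 14) (B = Mul(-16, Rational(1, 224)) = Rational(-1, 14) ≈ -0.071429)
H = Rational(-579377, 42) (H = Mul(Rational(1, 3), Mul(Add(Rational(-1, 14), -210), Add(50, 147))) = Mul(Rational(1, 3), Mul(Rational(-2941, 14), 197)) = Mul(Rational(1, 3), Rational(-579377, 14)) = Rational(-579377, 42) ≈ -13795.)
D = -20 (D = Mul(4, -5) = -20)
Add(H, Mul(-1, D)) = Add(Rational(-579377, 42), Mul(-1, -20)) = Add(Rational(-579377, 42), 20) = Rational(-578537, 42)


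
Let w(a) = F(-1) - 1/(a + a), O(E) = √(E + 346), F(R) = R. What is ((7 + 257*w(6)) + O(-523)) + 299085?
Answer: 3585763/12 + I*√177 ≈ 2.9881e+5 + 13.304*I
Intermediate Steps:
O(E) = √(346 + E)
w(a) = -1 - 1/(2*a) (w(a) = -1 - 1/(a + a) = -1 - 1/(2*a))
((7 + 257*w(6)) + O(-523)) + 299085 = ((7 + 257*((-½ - 1*6)/6)) + √(346 - 523)) + 299085 = ((7 + 257*((-½ - 6)/6)) + √(-177)) + 299085 = ((7 + 257*((⅙)*(-13/2))) + I*√177) + 299085 = ((7 + 257*(-13/12)) + I*√177) + 299085 = ((7 - 3341/12) + I*√177) + 299085 = (-3257/12 + I*√177) + 299085 = 3585763/12 + I*√177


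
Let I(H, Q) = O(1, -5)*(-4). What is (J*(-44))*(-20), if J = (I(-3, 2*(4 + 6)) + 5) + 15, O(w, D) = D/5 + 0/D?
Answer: 21120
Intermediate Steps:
O(w, D) = D/5 (O(w, D) = D*(⅕) + 0 = D/5 + 0 = D/5)
I(H, Q) = 4 (I(H, Q) = ((⅕)*(-5))*(-4) = -1*(-4) = 4)
J = 24 (J = (4 + 5) + 15 = 9 + 15 = 24)
(J*(-44))*(-20) = (24*(-44))*(-20) = -1056*(-20) = 21120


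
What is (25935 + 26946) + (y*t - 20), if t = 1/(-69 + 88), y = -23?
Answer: 1004336/19 ≈ 52860.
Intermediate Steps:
t = 1/19 ≈ 0.052632
(25935 + 26946) + (y*t - 20) = (25935 + 26946) + (-23*1/19 - 20) = 52881 + (-23/19 - 20) = 52881 - 403/19 = 1004336/19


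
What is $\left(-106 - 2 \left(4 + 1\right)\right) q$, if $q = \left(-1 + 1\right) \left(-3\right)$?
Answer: $0$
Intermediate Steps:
$q = 0$ ($q = 0 \left(-3\right) = 0$)
$\left(-106 - 2 \left(4 + 1\right)\right) q = \left(-106 - 2 \left(4 + 1\right)\right) 0 = \left(-106 - 10\right) 0 = \left(-116\right) 0 = 0$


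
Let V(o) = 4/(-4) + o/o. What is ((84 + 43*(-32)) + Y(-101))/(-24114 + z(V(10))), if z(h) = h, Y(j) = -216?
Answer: 754/12057 ≈ 0.062536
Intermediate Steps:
V(o) = 0 (V(o) = 4*(-1/4) + 1 = -1 + 1 = 0)
((84 + 43*(-32)) + Y(-101))/(-24114 + z(V(10))) = ((84 + 43*(-32)) - 216)/(-24114 + 0) = ((84 - 1376) - 216)/(-24114) = (-1292 - 216)*(-1/24114) = -1508*(-1/24114) = 754/12057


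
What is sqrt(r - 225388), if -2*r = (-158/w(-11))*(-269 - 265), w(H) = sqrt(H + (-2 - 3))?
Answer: sqrt(-901552 + 42186*I)/2 ≈ 11.104 + 474.88*I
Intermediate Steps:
w(H) = sqrt(-5 + H) (w(H) = sqrt(H - 5) = sqrt(-5 + H))
r = 21093*I/2 (r = -(-158/sqrt(-5 - 11))*(-269 - 265)/2 = -(-158*(-I/4))*(-534)/2 = -(-(-79)*I/2)*(-534)/2 = -79*I/2*(-534)/2 = -(-21093)*I/2 = 21093*I/2 ≈ 10547.0*I)
sqrt(r - 225388) = sqrt(21093*I/2 - 225388) = sqrt(-225388 + 21093*I/2)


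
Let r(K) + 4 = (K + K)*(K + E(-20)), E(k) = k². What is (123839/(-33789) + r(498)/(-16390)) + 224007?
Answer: 62011604457002/276900855 ≈ 2.2395e+5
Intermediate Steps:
r(K) = -4 + 2*K*(400 + K) (r(K) = -4 + (K + K)*(K + (-20)²) = -4 + (2*K)*(K + 400) = -4 + (2*K)*(400 + K) = -4 + 2*K*(400 + K))
(123839/(-33789) + r(498)/(-16390)) + 224007 = (123839/(-33789) + (-4 + 2*498² + 800*498)/(-16390)) + 224007 = (123839*(-1/33789) + (-4 + 2*248004 + 398400)*(-1/16390)) + 224007 = (-123839/33789 + (-4 + 496008 + 398400)*(-1/16390)) + 224007 = (-123839/33789 + 894404*(-1/16390)) + 224007 = (-123839/33789 - 447202/8195) + 224007 = -16125368983/276900855 + 224007 = 62011604457002/276900855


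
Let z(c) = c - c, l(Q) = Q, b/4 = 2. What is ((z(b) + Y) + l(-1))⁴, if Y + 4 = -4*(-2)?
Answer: 81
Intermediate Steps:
b = 8 (b = 4*2 = 8)
z(c) = 0
Y = 4 (Y = -4 - 4*(-2) = -4 + 8 = 4)
((z(b) + Y) + l(-1))⁴ = ((0 + 4) - 1)⁴ = (4 - 1)⁴ = 3⁴ = 81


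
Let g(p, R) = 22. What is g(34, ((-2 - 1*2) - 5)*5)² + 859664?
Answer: 860148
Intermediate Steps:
g(34, ((-2 - 1*2) - 5)*5)² + 859664 = 22² + 859664 = 484 + 859664 = 860148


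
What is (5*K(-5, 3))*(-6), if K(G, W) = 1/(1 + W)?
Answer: -15/2 ≈ -7.5000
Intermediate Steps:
(5*K(-5, 3))*(-6) = (5/(1 + 3))*(-6) = (5/4)*(-6) = -15/2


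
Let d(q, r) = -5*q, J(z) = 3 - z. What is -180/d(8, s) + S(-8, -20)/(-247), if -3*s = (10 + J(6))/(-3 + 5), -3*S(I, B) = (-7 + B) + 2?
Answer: 6619/1482 ≈ 4.4663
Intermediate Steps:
S(I, B) = 5/3 - B/3 (S(I, B) = -((-7 + B) + 2)/3 = -(-5 + B)/3 = 5/3 - B/3)
s = -7/6 (s = -(10 + (3 - 1*6))/(3*(-3 + 5)) = -(10 + (3 - 6))/(3*2) = -(10 - 3)/(3*2) = -7/(3*2) = -1/3*7/2 = -7/6 ≈ -1.1667)
-180/d(8, s) + S(-8, -20)/(-247) = -180/((-5*8)) + (5/3 - 1/3*(-20))/(-247) = -180/(-40) + (5/3 + 20/3)*(-1/247) = -180*(-1/40) + (25/3)*(-1/247) = 9/2 - 25/741 = 6619/1482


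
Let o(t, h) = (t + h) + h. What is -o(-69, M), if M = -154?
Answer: 377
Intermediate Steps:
o(t, h) = t + 2*h (o(t, h) = (h + t) + h = t + 2*h)
-o(-69, M) = -(-69 + 2*(-154)) = -(-69 - 308) = -1*(-377) = 377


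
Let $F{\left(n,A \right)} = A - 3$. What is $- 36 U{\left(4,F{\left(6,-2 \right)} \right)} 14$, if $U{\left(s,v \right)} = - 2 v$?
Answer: $-5040$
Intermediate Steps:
$F{\left(n,A \right)} = -3 + A$
$- 36 U{\left(4,F{\left(6,-2 \right)} \right)} 14 = - 36 \left(- 2 \left(-3 - 2\right)\right) 14 = - 36 \left(\left(-2\right) \left(-5\right)\right) 14 = \left(-36\right) 10 \cdot 14 = \left(-360\right) 14 = -5040$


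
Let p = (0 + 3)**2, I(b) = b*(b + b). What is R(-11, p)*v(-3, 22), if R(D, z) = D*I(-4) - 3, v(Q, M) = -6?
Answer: 2130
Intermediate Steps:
I(b) = 2*b**2 (I(b) = b*(2*b) = 2*b**2)
p = 9 (p = 3**2 = 9)
R(D, z) = -3 + 32*D (R(D, z) = D*(2*(-4)**2) - 3 = D*(2*16) - 3 = D*32 - 3 = 32*D - 3 = -3 + 32*D)
R(-11, p)*v(-3, 22) = (-3 + 32*(-11))*(-6) = (-3 - 352)*(-6) = -355*(-6) = 2130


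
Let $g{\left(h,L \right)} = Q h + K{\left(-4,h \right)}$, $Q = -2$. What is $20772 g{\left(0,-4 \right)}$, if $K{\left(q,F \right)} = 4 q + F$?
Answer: $-332352$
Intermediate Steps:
$K{\left(q,F \right)} = F + 4 q$
$g{\left(h,L \right)} = -16 - h$ ($g{\left(h,L \right)} = - 2 h + \left(h + 4 \left(-4\right)\right) = - 2 h + \left(h - 16\right) = - 2 h + \left(-16 + h\right) = -16 - h$)
$20772 g{\left(0,-4 \right)} = 20772 \left(-16 - 0\right) = 20772 \left(-16 + 0\right) = 20772 \left(-16\right) = -332352$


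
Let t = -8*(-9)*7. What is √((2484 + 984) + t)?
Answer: 2*√993 ≈ 63.024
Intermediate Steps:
t = 504 (t = 72*7 = 504)
√((2484 + 984) + t) = √((2484 + 984) + 504) = √(3468 + 504) = √3972 = 2*√993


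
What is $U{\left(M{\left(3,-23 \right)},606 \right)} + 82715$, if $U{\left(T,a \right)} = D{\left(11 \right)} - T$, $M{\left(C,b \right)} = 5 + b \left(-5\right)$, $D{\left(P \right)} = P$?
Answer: $82606$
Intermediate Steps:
$M{\left(C,b \right)} = 5 - 5 b$
$U{\left(T,a \right)} = 11 - T$
$U{\left(M{\left(3,-23 \right)},606 \right)} + 82715 = \left(11 - \left(5 - -115\right)\right) + 82715 = \left(11 - \left(5 + 115\right)\right) + 82715 = \left(11 - 120\right) + 82715 = -109 + 82715 = 82606$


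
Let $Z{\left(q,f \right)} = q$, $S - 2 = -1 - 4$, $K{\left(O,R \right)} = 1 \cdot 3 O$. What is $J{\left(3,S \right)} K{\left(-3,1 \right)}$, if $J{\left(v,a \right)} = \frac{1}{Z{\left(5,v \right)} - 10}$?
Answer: $\frac{9}{5} \approx 1.8$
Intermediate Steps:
$K{\left(O,R \right)} = 3 O$
$S = -3$ ($S = 2 - 5 = -3$)
$J{\left(v,a \right)} = - \frac{1}{5}$ ($J{\left(v,a \right)} = \frac{1}{5 - 10} = \frac{1}{-5} = - \frac{1}{5}$)
$J{\left(3,S \right)} K{\left(-3,1 \right)} = - \frac{3 \left(-3\right)}{5} = \left(- \frac{1}{5}\right) \left(-9\right) = \frac{9}{5}$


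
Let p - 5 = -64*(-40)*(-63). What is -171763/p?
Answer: 171763/161275 ≈ 1.0650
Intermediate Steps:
p = -161275 (p = 5 - 64*(-40)*(-63) = 5 + 2560*(-63) = 5 - 161280 = -161275)
-171763/p = -171763/(-161275) = -171763*(-1/161275) = 171763/161275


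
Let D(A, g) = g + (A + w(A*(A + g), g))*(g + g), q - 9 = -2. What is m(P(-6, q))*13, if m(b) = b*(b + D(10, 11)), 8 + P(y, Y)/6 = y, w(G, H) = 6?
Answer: -304668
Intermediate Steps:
q = 7 (q = 9 - 2 = 7)
D(A, g) = g + 2*g*(6 + A) (D(A, g) = g + (A + 6)*(g + g) = g + (6 + A)*(2*g) = g + 2*g*(6 + A))
P(y, Y) = -48 + 6*y
m(b) = b*(363 + b) (m(b) = b*(b + 11*(13 + 2*10)) = b*(b + 11*(13 + 20)) = b*(b + 11*33) = b*(b + 363) = b*(363 + b))
m(P(-6, q))*13 = ((-48 + 6*(-6))*(363 + (-48 + 6*(-6))))*13 = ((-48 - 36)*(363 + (-48 - 36)))*13 = -84*(363 - 84)*13 = -84*279*13 = -23436*13 = -304668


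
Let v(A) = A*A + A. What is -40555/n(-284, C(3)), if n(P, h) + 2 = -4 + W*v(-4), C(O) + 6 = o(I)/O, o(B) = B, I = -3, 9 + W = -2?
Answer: 40555/138 ≈ 293.88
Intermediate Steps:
W = -11 (W = -9 - 2 = -11)
v(A) = A + A**2 (v(A) = A**2 + A = A + A**2)
C(O) = -6 - 3/O
n(P, h) = -138 (n(P, h) = -2 + (-4 - (-44)*(1 - 4)) = -2 + (-4 - (-44)*(-3)) = -2 + (-4 - 11*12) = -2 + (-4 - 132) = -2 - 136 = -138)
-40555/n(-284, C(3)) = -40555/(-138) = -40555*(-1/138) = 40555/138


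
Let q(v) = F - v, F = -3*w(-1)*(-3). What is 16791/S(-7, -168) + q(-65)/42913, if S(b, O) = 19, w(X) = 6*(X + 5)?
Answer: 720557522/815347 ≈ 883.74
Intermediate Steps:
w(X) = 30 + 6*X (w(X) = 6*(5 + X) = 30 + 6*X)
F = 216 (F = -3*(30 + 6*(-1))*(-3) = -3*(30 - 6)*(-3) = -3*24*(-3) = -72*(-3) = 216)
q(v) = 216 - v
16791/S(-7, -168) + q(-65)/42913 = 16791/19 + (216 - 1*(-65))/42913 = 16791*(1/19) + (216 + 65)*(1/42913) = 16791/19 + 281*(1/42913) = 16791/19 + 281/42913 = 720557522/815347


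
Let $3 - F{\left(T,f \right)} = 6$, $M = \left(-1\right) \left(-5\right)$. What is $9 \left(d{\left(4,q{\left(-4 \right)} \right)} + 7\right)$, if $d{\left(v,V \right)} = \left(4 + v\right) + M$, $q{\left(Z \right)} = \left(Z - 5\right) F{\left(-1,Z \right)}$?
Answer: $180$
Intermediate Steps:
$M = 5$
$F{\left(T,f \right)} = -3$ ($F{\left(T,f \right)} = 3 - 6 = -3$)
$q{\left(Z \right)} = 15 - 3 Z$ ($q{\left(Z \right)} = \left(Z - 5\right) \left(-3\right) = \left(-5 + Z\right) \left(-3\right) = 15 - 3 Z$)
$d{\left(v,V \right)} = 9 + v$ ($d{\left(v,V \right)} = \left(4 + v\right) + 5 = 9 + v$)
$9 \left(d{\left(4,q{\left(-4 \right)} \right)} + 7\right) = 9 \left(\left(9 + 4\right) + 7\right) = 9 \left(13 + 7\right) = 9 \cdot 20 = 180$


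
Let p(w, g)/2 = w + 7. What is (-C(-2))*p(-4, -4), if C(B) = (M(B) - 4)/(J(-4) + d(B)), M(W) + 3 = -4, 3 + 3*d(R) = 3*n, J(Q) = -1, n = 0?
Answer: -33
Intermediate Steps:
p(w, g) = 14 + 2*w (p(w, g) = 2*(w + 7) = 2*(7 + w) = 14 + 2*w)
d(R) = -1 (d(R) = -1 + (3*0)/3 = -1 + (1/3)*0 = -1 + 0 = -1)
M(W) = -7 (M(W) = -3 - 4 = -7)
C(B) = 11/2 (C(B) = (-7 - 4)/(-1 - 1) = -11/(-2) = -11*(-1/2) = 11/2)
(-C(-2))*p(-4, -4) = (-1*11/2)*(14 + 2*(-4)) = -11*(14 - 8)/2 = -11/2*6 = -33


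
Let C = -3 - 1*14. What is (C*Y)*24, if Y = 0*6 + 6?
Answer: -2448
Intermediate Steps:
C = -17 (C = -3 - 14 = -17)
Y = 6 (Y = 0 + 6 = 6)
(C*Y)*24 = -17*6*24 = -102*24 = -2448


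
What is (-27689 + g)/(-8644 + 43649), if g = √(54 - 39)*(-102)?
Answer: -27689/35005 - 102*√15/35005 ≈ -0.80229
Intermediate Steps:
g = -102*√15 (g = √15*(-102) = -102*√15 ≈ -395.04)
(-27689 + g)/(-8644 + 43649) = (-27689 - 102*√15)/(-8644 + 43649) = (-27689 - 102*√15)/35005 = (-27689 - 102*√15)*(1/35005) = -27689/35005 - 102*√15/35005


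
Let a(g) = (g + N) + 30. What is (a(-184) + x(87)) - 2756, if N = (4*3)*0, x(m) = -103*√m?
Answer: -2910 - 103*√87 ≈ -3870.7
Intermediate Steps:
N = 0 (N = 12*0 = 0)
a(g) = 30 + g (a(g) = (g + 0) + 30 = g + 30 = 30 + g)
(a(-184) + x(87)) - 2756 = ((30 - 184) - 103*√87) - 2756 = (-154 - 103*√87) - 2756 = -2910 - 103*√87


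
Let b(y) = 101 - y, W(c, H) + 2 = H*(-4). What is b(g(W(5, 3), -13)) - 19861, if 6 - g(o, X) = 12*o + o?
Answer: -19948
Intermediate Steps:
W(c, H) = -2 - 4*H (W(c, H) = -2 + H*(-4) = -2 - 4*H)
g(o, X) = 6 - 13*o (g(o, X) = 6 - (12*o + o) = 6 - 13*o)
b(g(W(5, 3), -13)) - 19861 = (101 - (6 - 13*(-2 - 4*3))) - 19861 = (101 - (6 - 13*(-2 - 12))) - 19861 = (101 - (6 - 13*(-14))) - 19861 = (101 - (6 + 182)) - 19861 = (101 - 1*188) - 19861 = (101 - 188) - 19861 = -87 - 19861 = -19948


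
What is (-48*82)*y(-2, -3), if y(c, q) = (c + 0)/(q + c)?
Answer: -7872/5 ≈ -1574.4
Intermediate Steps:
y(c, q) = c/(c + q)
(-48*82)*y(-2, -3) = (-48*82)*(-2/(-2 - 3)) = -(-7872)/(-5) = -(-7872)*(-1)/5 = -3936*2/5 = -7872/5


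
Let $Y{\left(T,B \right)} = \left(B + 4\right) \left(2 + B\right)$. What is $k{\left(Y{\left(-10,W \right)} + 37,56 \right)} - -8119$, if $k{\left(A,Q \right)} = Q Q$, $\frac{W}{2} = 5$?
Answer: $11255$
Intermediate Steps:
$W = 10$ ($W = 2 \cdot 5 = 10$)
$Y{\left(T,B \right)} = \left(2 + B\right) \left(4 + B\right)$ ($Y{\left(T,B \right)} = \left(4 + B\right) \left(2 + B\right) = \left(2 + B\right) \left(4 + B\right)$)
$k{\left(A,Q \right)} = Q^{2}$
$k{\left(Y{\left(-10,W \right)} + 37,56 \right)} - -8119 = 56^{2} - -8119 = 3136 + 8119 = 11255$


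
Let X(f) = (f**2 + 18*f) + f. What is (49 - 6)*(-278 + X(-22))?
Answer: -9116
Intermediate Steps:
X(f) = f**2 + 19*f
(49 - 6)*(-278 + X(-22)) = (49 - 6)*(-278 - 22*(19 - 22)) = 43*(-278 - 22*(-3)) = 43*(-278 + 66) = 43*(-212) = -9116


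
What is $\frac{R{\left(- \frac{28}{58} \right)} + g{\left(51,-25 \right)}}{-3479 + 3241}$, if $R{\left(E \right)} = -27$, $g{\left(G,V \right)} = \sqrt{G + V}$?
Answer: $\frac{27}{238} - \frac{\sqrt{26}}{238} \approx 0.092021$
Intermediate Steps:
$\frac{R{\left(- \frac{28}{58} \right)} + g{\left(51,-25 \right)}}{-3479 + 3241} = \frac{-27 + \sqrt{51 - 25}}{-3479 + 3241} = \frac{-27 + \sqrt{26}}{-238} = \left(-27 + \sqrt{26}\right) \left(- \frac{1}{238}\right) = \frac{27}{238} - \frac{\sqrt{26}}{238}$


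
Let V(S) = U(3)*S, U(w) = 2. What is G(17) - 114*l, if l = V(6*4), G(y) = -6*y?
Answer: -5574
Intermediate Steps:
V(S) = 2*S
l = 48 (l = 2*(6*4) = 2*24 = 48)
G(17) - 114*l = -6*17 - 114*48 = -102 - 5472 = -5574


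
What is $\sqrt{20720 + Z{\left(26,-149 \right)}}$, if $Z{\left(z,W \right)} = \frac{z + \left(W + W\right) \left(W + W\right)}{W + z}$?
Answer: $\frac{\sqrt{33616310}}{41} \approx 141.41$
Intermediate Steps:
$Z{\left(z,W \right)} = \frac{z + 4 W^{2}}{W + z}$ ($Z{\left(z,W \right)} = \frac{z + 2 W 2 W}{W + z} = \frac{z + 4 W^{2}}{W + z}$)
$\sqrt{20720 + Z{\left(26,-149 \right)}} = \sqrt{20720 + \frac{26 + 4 \left(-149\right)^{2}}{-149 + 26}} = \sqrt{20720 + \frac{26 + 4 \cdot 22201}{-123}} = \sqrt{20720 - \frac{26 + 88804}{123}} = \sqrt{20720 - \frac{29610}{41}} = \sqrt{\frac{819910}{41}} = \frac{\sqrt{33616310}}{41}$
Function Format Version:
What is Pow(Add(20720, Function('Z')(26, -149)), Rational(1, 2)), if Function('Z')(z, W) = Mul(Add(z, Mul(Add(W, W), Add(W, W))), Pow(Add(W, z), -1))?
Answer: Mul(Rational(1, 41), Pow(33616310, Rational(1, 2))) ≈ 141.41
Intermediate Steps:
Function('Z')(z, W) = Mul(Pow(Add(W, z), -1), Add(z, Mul(4, Pow(W, 2)))) (Function('Z')(z, W) = Mul(Add(z, Mul(Mul(2, W), Mul(2, W))), Pow(Add(W, z), -1)) = Mul(Add(z, Mul(4, Pow(W, 2))), Pow(Add(W, z), -1)) = Mul(Pow(Add(W, z), -1), Add(z, Mul(4, Pow(W, 2)))))
Pow(Add(20720, Function('Z')(26, -149)), Rational(1, 2)) = Pow(Add(20720, Mul(Pow(Add(-149, 26), -1), Add(26, Mul(4, Pow(-149, 2))))), Rational(1, 2)) = Pow(Add(20720, Mul(Pow(-123, -1), Add(26, Mul(4, 22201)))), Rational(1, 2)) = Pow(Add(20720, Mul(Rational(-1, 123), Add(26, 88804))), Rational(1, 2)) = Pow(Add(20720, Mul(Rational(-1, 123), 88830)), Rational(1, 2)) = Pow(Add(20720, Rational(-29610, 41)), Rational(1, 2)) = Pow(Rational(819910, 41), Rational(1, 2)) = Mul(Rational(1, 41), Pow(33616310, Rational(1, 2)))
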